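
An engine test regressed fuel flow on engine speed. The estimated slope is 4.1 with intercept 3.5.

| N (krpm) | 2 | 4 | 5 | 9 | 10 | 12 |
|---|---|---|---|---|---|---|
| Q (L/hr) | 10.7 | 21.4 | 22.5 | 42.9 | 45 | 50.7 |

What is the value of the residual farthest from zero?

e = 2.5

N=2: ŷ = 3.5 + 4.1·2 = 11.7; e = 10.7 − 11.7 = -1
N=4: ŷ = 3.5 + 4.1·4 = 19.9; e = 21.4 − 19.9 = 1.5
N=5: ŷ = 3.5 + 4.1·5 = 24; e = 22.5 − 24 = -1.5
N=9: ŷ = 3.5 + 4.1·9 = 40.4; e = 42.9 − 40.4 = 2.5
N=10: ŷ = 3.5 + 4.1·10 = 44.5; e = 45 − 44.5 = 0.5
N=12: ŷ = 3.5 + 4.1·12 = 52.7; e = 50.7 − 52.7 = -2
Largest |e| is 2.5 at N = 9, residual 2.5.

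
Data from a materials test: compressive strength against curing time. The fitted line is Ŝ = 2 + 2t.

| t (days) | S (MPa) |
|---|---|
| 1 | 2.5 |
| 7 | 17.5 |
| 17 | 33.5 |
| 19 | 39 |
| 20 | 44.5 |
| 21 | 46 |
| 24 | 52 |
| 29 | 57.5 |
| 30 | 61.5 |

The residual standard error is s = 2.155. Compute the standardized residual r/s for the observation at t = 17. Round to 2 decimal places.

Ŝ = 2 + 2·17 = 36
r = 33.5 − 36 = -2.5
r/s = -2.5 / 2.155 = -1.16

-1.16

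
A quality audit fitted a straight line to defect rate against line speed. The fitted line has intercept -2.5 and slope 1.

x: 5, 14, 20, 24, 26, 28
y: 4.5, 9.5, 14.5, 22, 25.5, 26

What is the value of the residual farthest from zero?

x=5: ŷ = -2.5 + 5 = 2.5; r = 4.5 − 2.5 = 2
x=14: ŷ = -2.5 + 14 = 11.5; r = 9.5 − 11.5 = -2
x=20: ŷ = -2.5 + 20 = 17.5; r = 14.5 − 17.5 = -3
x=24: ŷ = -2.5 + 24 = 21.5; r = 22 − 21.5 = 0.5
x=26: ŷ = -2.5 + 26 = 23.5; r = 25.5 − 23.5 = 2
x=28: ŷ = -2.5 + 28 = 25.5; r = 26 − 25.5 = 0.5
Largest |r| is 3 at x = 20, residual -3.

r = -3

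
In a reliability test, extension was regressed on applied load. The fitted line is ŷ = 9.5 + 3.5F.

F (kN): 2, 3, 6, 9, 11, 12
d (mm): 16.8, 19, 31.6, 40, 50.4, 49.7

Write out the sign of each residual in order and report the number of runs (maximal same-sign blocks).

6 runs

F=2: ŷ = 9.5 + 3.5·2 = 16.5; e = 16.8 − 16.5 = 0.3
F=3: ŷ = 9.5 + 3.5·3 = 20; e = 19 − 20 = -1
F=6: ŷ = 9.5 + 3.5·6 = 30.5; e = 31.6 − 30.5 = 1.1
F=9: ŷ = 9.5 + 3.5·9 = 41; e = 40 − 41 = -1
F=11: ŷ = 9.5 + 3.5·11 = 48; e = 50.4 − 48 = 2.4
F=12: ŷ = 9.5 + 3.5·12 = 51.5; e = 49.7 − 51.5 = -1.8
Signs: + − + − + −
Runs: +×1, −×1, +×1, −×1, +×1, −×1 → 6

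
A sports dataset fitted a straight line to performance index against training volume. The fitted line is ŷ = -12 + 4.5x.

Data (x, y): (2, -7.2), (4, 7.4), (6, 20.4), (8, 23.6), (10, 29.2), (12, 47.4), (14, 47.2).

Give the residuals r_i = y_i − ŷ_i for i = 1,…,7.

-4.2, 1.4, 5.4, -0.4, -3.8, 5.4, -3.8

x=2: ŷ = -12 + 4.5·2 = -3; r = -7.2 − (-3) = -4.2
x=4: ŷ = -12 + 4.5·4 = 6; r = 7.4 − 6 = 1.4
x=6: ŷ = -12 + 4.5·6 = 15; r = 20.4 − 15 = 5.4
x=8: ŷ = -12 + 4.5·8 = 24; r = 23.6 − 24 = -0.4
x=10: ŷ = -12 + 4.5·10 = 33; r = 29.2 − 33 = -3.8
x=12: ŷ = -12 + 4.5·12 = 42; r = 47.4 − 42 = 5.4
x=14: ŷ = -12 + 4.5·14 = 51; r = 47.2 − 51 = -3.8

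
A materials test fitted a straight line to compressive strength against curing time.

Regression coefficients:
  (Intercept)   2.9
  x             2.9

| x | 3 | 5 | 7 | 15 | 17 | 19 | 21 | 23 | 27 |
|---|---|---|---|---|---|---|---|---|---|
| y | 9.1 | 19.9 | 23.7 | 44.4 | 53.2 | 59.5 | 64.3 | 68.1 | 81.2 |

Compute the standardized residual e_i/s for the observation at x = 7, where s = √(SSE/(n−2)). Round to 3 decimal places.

x=3: ŷ = 2.9 + 2.9·3 = 11.6; e = 9.1 − 11.6 = -2.5
x=5: ŷ = 2.9 + 2.9·5 = 17.4; e = 19.9 − 17.4 = 2.5
x=7: ŷ = 2.9 + 2.9·7 = 23.2; e = 23.7 − 23.2 = 0.5
x=15: ŷ = 2.9 + 2.9·15 = 46.4; e = 44.4 − 46.4 = -2
x=17: ŷ = 2.9 + 2.9·17 = 52.2; e = 53.2 − 52.2 = 1
x=19: ŷ = 2.9 + 2.9·19 = 58; e = 59.5 − 58 = 1.5
x=21: ŷ = 2.9 + 2.9·21 = 63.8; e = 64.3 − 63.8 = 0.5
x=23: ŷ = 2.9 + 2.9·23 = 69.6; e = 68.1 − 69.6 = -1.5
x=27: ŷ = 2.9 + 2.9·27 = 81.2; e = 81.2 − 81.2 = 0
SSE = 6.25 + 6.25 + 0.25 + 4 + 1 + 2.25 + 0.25 + 2.25 + 0 = 22.5
s = √(22.5/7) = 1.79284
e/s = 0.5 / 1.79284 = 0.279

0.279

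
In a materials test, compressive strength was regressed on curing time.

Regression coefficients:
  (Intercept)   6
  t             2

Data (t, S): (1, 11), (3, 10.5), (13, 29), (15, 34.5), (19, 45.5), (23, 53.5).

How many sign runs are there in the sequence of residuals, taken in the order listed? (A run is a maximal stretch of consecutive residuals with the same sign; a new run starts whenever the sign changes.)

3 runs

t=1: ŷ = 6 + 2·1 = 8; e = 11 − 8 = 3
t=3: ŷ = 6 + 2·3 = 12; e = 10.5 − 12 = -1.5
t=13: ŷ = 6 + 2·13 = 32; e = 29 − 32 = -3
t=15: ŷ = 6 + 2·15 = 36; e = 34.5 − 36 = -1.5
t=19: ŷ = 6 + 2·19 = 44; e = 45.5 − 44 = 1.5
t=23: ŷ = 6 + 2·23 = 52; e = 53.5 − 52 = 1.5
Signs: + − − − + +
Runs: +×1, −×3, +×2 → 3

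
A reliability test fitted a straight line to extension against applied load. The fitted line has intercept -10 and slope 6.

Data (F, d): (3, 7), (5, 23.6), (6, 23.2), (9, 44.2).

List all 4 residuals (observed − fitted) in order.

F=3: ŷ = -10 + 6·3 = 8; r = 7 − 8 = -1
F=5: ŷ = -10 + 6·5 = 20; r = 23.6 − 20 = 3.6
F=6: ŷ = -10 + 6·6 = 26; r = 23.2 − 26 = -2.8
F=9: ŷ = -10 + 6·9 = 44; r = 44.2 − 44 = 0.2

-1, 3.6, -2.8, 0.2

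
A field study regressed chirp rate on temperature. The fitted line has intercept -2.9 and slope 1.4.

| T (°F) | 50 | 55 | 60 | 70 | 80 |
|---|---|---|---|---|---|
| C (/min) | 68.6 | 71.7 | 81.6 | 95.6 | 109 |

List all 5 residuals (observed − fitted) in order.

T=50: ŷ = -2.9 + 1.4·50 = 67.1; e = 68.6 − 67.1 = 1.5
T=55: ŷ = -2.9 + 1.4·55 = 74.1; e = 71.7 − 74.1 = -2.4
T=60: ŷ = -2.9 + 1.4·60 = 81.1; e = 81.6 − 81.1 = 0.5
T=70: ŷ = -2.9 + 1.4·70 = 95.1; e = 95.6 − 95.1 = 0.5
T=80: ŷ = -2.9 + 1.4·80 = 109.1; e = 109 − 109.1 = -0.1

1.5, -2.4, 0.5, 0.5, -0.1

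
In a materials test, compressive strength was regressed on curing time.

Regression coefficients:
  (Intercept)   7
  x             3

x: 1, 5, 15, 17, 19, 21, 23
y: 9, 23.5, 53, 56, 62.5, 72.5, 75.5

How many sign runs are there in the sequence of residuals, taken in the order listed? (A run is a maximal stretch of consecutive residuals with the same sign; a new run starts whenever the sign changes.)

5 runs

x=1: ŷ = 7 + 3·1 = 10; r = 9 − 10 = -1
x=5: ŷ = 7 + 3·5 = 22; r = 23.5 − 22 = 1.5
x=15: ŷ = 7 + 3·15 = 52; r = 53 − 52 = 1
x=17: ŷ = 7 + 3·17 = 58; r = 56 − 58 = -2
x=19: ŷ = 7 + 3·19 = 64; r = 62.5 − 64 = -1.5
x=21: ŷ = 7 + 3·21 = 70; r = 72.5 − 70 = 2.5
x=23: ŷ = 7 + 3·23 = 76; r = 75.5 − 76 = -0.5
Signs: − + + − − + −
Runs: −×1, +×2, −×2, +×1, −×1 → 5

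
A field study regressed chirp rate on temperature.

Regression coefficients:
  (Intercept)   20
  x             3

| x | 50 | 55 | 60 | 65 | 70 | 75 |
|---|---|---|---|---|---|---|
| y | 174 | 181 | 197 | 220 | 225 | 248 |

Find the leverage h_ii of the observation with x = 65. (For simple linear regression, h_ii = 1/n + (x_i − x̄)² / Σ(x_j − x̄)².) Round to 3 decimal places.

h = 0.181

x̄ = (50 + 55 + 60 + 65 + 70 + 75)/6 = 62.5
Σ(x − x̄)² = 156.25 + 56.25 + 6.25 + 6.25 + 56.25 + 156.25 = 437.5
h = 1/6 + (2.5)²/437.5 = 0.166667 + 0.0142857 = 0.181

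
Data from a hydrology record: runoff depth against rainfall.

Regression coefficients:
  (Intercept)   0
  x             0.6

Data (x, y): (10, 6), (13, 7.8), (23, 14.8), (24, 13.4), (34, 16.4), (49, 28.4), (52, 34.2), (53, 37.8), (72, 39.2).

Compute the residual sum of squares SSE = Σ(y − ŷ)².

x=10: ŷ = 0.6·10 = 6; r = 6 − 6 = 0
x=13: ŷ = 0.6·13 = 7.8; r = 7.8 − 7.8 = 0
x=23: ŷ = 0.6·23 = 13.8; r = 14.8 − 13.8 = 1
x=24: ŷ = 0.6·24 = 14.4; r = 13.4 − 14.4 = -1
x=34: ŷ = 0.6·34 = 20.4; r = 16.4 − 20.4 = -4
x=49: ŷ = 0.6·49 = 29.4; r = 28.4 − 29.4 = -1
x=52: ŷ = 0.6·52 = 31.2; r = 34.2 − 31.2 = 3
x=53: ŷ = 0.6·53 = 31.8; r = 37.8 − 31.8 = 6
x=72: ŷ = 0.6·72 = 43.2; r = 39.2 − 43.2 = -4
SSE = 0 + 0 + 1 + 1 + 16 + 1 + 9 + 36 + 16 = 80

SSE = 80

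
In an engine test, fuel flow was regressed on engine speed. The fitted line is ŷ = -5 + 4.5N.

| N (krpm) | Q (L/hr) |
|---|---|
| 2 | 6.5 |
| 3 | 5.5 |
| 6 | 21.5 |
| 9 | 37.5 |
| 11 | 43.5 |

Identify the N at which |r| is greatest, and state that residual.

N = 3, r = -3

N=2: ŷ = -5 + 4.5·2 = 4; r = 6.5 − 4 = 2.5
N=3: ŷ = -5 + 4.5·3 = 8.5; r = 5.5 − 8.5 = -3
N=6: ŷ = -5 + 4.5·6 = 22; r = 21.5 − 22 = -0.5
N=9: ŷ = -5 + 4.5·9 = 35.5; r = 37.5 − 35.5 = 2
N=11: ŷ = -5 + 4.5·11 = 44.5; r = 43.5 − 44.5 = -1
Largest |r| is 3 at N = 3, residual -3.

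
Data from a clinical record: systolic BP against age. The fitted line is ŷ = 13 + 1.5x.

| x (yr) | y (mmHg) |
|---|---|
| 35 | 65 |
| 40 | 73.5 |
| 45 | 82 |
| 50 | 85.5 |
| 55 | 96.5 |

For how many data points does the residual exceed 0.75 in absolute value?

3

x=35: ŷ = 13 + 1.5·35 = 65.5; r = 65 − 65.5 = -0.5
x=40: ŷ = 13 + 1.5·40 = 73; r = 73.5 − 73 = 0.5
x=45: ŷ = 13 + 1.5·45 = 80.5; r = 82 − 80.5 = 1.5
x=50: ŷ = 13 + 1.5·50 = 88; r = 85.5 − 88 = -2.5
x=55: ŷ = 13 + 1.5·55 = 95.5; r = 96.5 − 95.5 = 1
|r| > 0.75: x=45 (|r|=1.5), x=50 (|r|=2.5), x=55 (|r|=1) → 3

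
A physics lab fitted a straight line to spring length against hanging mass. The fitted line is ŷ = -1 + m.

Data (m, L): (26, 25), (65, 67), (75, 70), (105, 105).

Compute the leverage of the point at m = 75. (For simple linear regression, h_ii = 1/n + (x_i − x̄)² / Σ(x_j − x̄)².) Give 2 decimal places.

h = 0.27

m̄ = (26 + 65 + 75 + 105)/4 = 67.75
Σ(m − m̄)² = 1743.06 + 7.5625 + 52.5625 + 1387.56 = 3190.75
h = 1/4 + (7.25)²/3190.75 = 0.25 + 0.0164734 = 0.27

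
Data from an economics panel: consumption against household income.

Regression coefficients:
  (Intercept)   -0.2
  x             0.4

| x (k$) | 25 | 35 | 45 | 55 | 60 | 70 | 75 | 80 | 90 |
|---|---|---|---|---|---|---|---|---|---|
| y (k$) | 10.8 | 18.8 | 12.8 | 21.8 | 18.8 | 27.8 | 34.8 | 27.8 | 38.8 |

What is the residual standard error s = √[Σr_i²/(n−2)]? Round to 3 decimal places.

s = 4.243

x=25: ŷ = -0.2 + 0.4·25 = 9.8; r = 10.8 − 9.8 = 1
x=35: ŷ = -0.2 + 0.4·35 = 13.8; r = 18.8 − 13.8 = 5
x=45: ŷ = -0.2 + 0.4·45 = 17.8; r = 12.8 − 17.8 = -5
x=55: ŷ = -0.2 + 0.4·55 = 21.8; r = 21.8 − 21.8 = 0
x=60: ŷ = -0.2 + 0.4·60 = 23.8; r = 18.8 − 23.8 = -5
x=70: ŷ = -0.2 + 0.4·70 = 27.8; r = 27.8 − 27.8 = 0
x=75: ŷ = -0.2 + 0.4·75 = 29.8; r = 34.8 − 29.8 = 5
x=80: ŷ = -0.2 + 0.4·80 = 31.8; r = 27.8 − 31.8 = -4
x=90: ŷ = -0.2 + 0.4·90 = 35.8; r = 38.8 − 35.8 = 3
SSE = 1 + 25 + 25 + 0 + 25 + 0 + 25 + 16 + 9 = 126
s = √(126/7) = √18 ≈ 4.243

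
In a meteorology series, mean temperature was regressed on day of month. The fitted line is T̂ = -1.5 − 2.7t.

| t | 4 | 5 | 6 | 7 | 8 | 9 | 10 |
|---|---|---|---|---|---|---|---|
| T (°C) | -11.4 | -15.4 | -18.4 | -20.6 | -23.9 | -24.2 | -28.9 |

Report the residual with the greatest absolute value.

t=4: T̂ = -1.5 − 2.7·4 = -12.3; r = -11.4 − (-12.3) = 0.9
t=5: T̂ = -1.5 − 2.7·5 = -15; r = -15.4 − (-15) = -0.4
t=6: T̂ = -1.5 − 2.7·6 = -17.7; r = -18.4 − (-17.7) = -0.7
t=7: T̂ = -1.5 − 2.7·7 = -20.4; r = -20.6 − (-20.4) = -0.2
t=8: T̂ = -1.5 − 2.7·8 = -23.1; r = -23.9 − (-23.1) = -0.8
t=9: T̂ = -1.5 − 2.7·9 = -25.8; r = -24.2 − (-25.8) = 1.6
t=10: T̂ = -1.5 − 2.7·10 = -28.5; r = -28.9 − (-28.5) = -0.4
Largest |r| is 1.6 at t = 9, residual 1.6.

r = 1.6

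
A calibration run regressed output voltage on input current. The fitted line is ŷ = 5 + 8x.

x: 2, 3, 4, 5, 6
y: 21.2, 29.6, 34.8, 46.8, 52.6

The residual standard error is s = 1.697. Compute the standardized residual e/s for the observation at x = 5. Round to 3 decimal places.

1.061

ŷ = 5 + 8·5 = 45
e = 46.8 − 45 = 1.8
e/s = 1.8 / 1.697 = 1.061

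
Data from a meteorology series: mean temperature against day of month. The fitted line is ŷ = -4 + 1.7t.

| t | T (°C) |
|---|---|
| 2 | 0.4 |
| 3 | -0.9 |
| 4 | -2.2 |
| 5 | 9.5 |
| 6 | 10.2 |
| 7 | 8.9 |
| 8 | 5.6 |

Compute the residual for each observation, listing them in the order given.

t=2: ŷ = -4 + 1.7·2 = -0.6; e = 0.4 − (-0.6) = 1
t=3: ŷ = -4 + 1.7·3 = 1.1; e = -0.9 − 1.1 = -2
t=4: ŷ = -4 + 1.7·4 = 2.8; e = -2.2 − 2.8 = -5
t=5: ŷ = -4 + 1.7·5 = 4.5; e = 9.5 − 4.5 = 5
t=6: ŷ = -4 + 1.7·6 = 6.2; e = 10.2 − 6.2 = 4
t=7: ŷ = -4 + 1.7·7 = 7.9; e = 8.9 − 7.9 = 1
t=8: ŷ = -4 + 1.7·8 = 9.6; e = 5.6 − 9.6 = -4

1, -2, -5, 5, 4, 1, -4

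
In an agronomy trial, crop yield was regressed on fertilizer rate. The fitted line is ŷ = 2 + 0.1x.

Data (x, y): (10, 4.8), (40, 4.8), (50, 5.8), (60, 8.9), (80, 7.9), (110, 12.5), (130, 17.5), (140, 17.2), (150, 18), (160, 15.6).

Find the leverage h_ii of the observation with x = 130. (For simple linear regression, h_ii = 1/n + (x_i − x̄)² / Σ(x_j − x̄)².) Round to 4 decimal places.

h = 0.1561

x̄ = (10 + 40 + 50 + 60 + 80 + 110 + 130 + 140 + 150 + 160)/10 = 93
Σ(x − x̄)² = 6889 + 2809 + 1849 + 1089 + 169 + 289 + 1369 + 2209 + 3249 + 4489 = 24410
h = 1/10 + (37)²/24410 = 0.1 + 0.0560836 = 0.1561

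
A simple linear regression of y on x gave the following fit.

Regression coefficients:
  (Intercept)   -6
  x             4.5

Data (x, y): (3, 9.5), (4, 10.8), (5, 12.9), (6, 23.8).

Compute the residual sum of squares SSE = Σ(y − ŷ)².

x=3: ŷ = -6 + 4.5·3 = 7.5; e = 9.5 − 7.5 = 2
x=4: ŷ = -6 + 4.5·4 = 12; e = 10.8 − 12 = -1.2
x=5: ŷ = -6 + 4.5·5 = 16.5; e = 12.9 − 16.5 = -3.6
x=6: ŷ = -6 + 4.5·6 = 21; e = 23.8 − 21 = 2.8
SSE = 4 + 1.44 + 12.96 + 7.84 = 26.24

SSE = 26.24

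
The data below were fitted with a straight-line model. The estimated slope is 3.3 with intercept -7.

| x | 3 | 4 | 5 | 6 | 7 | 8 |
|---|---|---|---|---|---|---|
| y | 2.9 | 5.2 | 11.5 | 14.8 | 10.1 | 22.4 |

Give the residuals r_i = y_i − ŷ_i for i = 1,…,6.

0, -1, 2, 2, -6, 3

x=3: ŷ = -7 + 3.3·3 = 2.9; r = 2.9 − 2.9 = 0
x=4: ŷ = -7 + 3.3·4 = 6.2; r = 5.2 − 6.2 = -1
x=5: ŷ = -7 + 3.3·5 = 9.5; r = 11.5 − 9.5 = 2
x=6: ŷ = -7 + 3.3·6 = 12.8; r = 14.8 − 12.8 = 2
x=7: ŷ = -7 + 3.3·7 = 16.1; r = 10.1 − 16.1 = -6
x=8: ŷ = -7 + 3.3·8 = 19.4; r = 22.4 − 19.4 = 3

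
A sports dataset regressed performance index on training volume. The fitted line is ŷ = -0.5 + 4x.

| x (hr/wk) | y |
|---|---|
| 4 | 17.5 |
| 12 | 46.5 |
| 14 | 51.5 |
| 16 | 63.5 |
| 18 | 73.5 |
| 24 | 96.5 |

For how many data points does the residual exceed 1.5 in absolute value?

x=4: ŷ = -0.5 + 4·4 = 15.5; r = 17.5 − 15.5 = 2
x=12: ŷ = -0.5 + 4·12 = 47.5; r = 46.5 − 47.5 = -1
x=14: ŷ = -0.5 + 4·14 = 55.5; r = 51.5 − 55.5 = -4
x=16: ŷ = -0.5 + 4·16 = 63.5; r = 63.5 − 63.5 = 0
x=18: ŷ = -0.5 + 4·18 = 71.5; r = 73.5 − 71.5 = 2
x=24: ŷ = -0.5 + 4·24 = 95.5; r = 96.5 − 95.5 = 1
|r| > 1.5: x=4 (|r|=2), x=14 (|r|=4), x=18 (|r|=2) → 3

3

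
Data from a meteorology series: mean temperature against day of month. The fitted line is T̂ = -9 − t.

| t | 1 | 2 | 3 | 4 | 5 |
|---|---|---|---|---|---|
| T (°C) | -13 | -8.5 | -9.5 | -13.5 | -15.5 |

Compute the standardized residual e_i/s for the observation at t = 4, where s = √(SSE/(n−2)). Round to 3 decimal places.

-0.177

t=1: T̂ = -9 − 1 = -10; e = -13 − (-10) = -3
t=2: T̂ = -9 − 2 = -11; e = -8.5 − (-11) = 2.5
t=3: T̂ = -9 − 3 = -12; e = -9.5 − (-12) = 2.5
t=4: T̂ = -9 − 4 = -13; e = -13.5 − (-13) = -0.5
t=5: T̂ = -9 − 5 = -14; e = -15.5 − (-14) = -1.5
SSE = 9 + 6.25 + 6.25 + 0.25 + 2.25 = 24
s = √(24/3) = 2.82843
e/s = -0.5 / 2.82843 = -0.177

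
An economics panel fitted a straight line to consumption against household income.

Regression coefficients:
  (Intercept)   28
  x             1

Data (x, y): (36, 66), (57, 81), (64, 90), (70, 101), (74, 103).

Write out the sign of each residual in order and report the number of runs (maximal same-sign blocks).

3 runs

x=36: ŷ = 28 + 36 = 64; e = 66 − 64 = 2
x=57: ŷ = 28 + 57 = 85; e = 81 − 85 = -4
x=64: ŷ = 28 + 64 = 92; e = 90 − 92 = -2
x=70: ŷ = 28 + 70 = 98; e = 101 − 98 = 3
x=74: ŷ = 28 + 74 = 102; e = 103 − 102 = 1
Signs: + − − + +
Runs: +×1, −×2, +×2 → 3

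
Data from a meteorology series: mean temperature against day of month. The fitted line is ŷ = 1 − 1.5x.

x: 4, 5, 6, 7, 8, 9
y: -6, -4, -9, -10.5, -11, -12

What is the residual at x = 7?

r = -1

ŷ = 1 − 1.5·7 = -9.5
r = -10.5 − (-9.5) = -1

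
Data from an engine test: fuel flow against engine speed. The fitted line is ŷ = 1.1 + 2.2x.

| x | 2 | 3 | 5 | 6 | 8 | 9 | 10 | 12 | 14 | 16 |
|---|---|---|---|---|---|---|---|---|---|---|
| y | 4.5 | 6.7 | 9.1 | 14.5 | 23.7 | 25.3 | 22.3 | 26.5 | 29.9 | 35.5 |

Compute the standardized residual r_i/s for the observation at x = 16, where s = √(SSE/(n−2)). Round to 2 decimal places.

x=2: ŷ = 1.1 + 2.2·2 = 5.5; r = 4.5 − 5.5 = -1
x=3: ŷ = 1.1 + 2.2·3 = 7.7; r = 6.7 − 7.7 = -1
x=5: ŷ = 1.1 + 2.2·5 = 12.1; r = 9.1 − 12.1 = -3
x=6: ŷ = 1.1 + 2.2·6 = 14.3; r = 14.5 − 14.3 = 0.2
x=8: ŷ = 1.1 + 2.2·8 = 18.7; r = 23.7 − 18.7 = 5
x=9: ŷ = 1.1 + 2.2·9 = 20.9; r = 25.3 − 20.9 = 4.4
x=10: ŷ = 1.1 + 2.2·10 = 23.1; r = 22.3 − 23.1 = -0.8
x=12: ŷ = 1.1 + 2.2·12 = 27.5; r = 26.5 − 27.5 = -1
x=14: ŷ = 1.1 + 2.2·14 = 31.9; r = 29.9 − 31.9 = -2
x=16: ŷ = 1.1 + 2.2·16 = 36.3; r = 35.5 − 36.3 = -0.8
SSE = 1 + 1 + 9 + 0.04 + 25 + 19.36 + 0.64 + 1 + 4 + 0.64 = 61.68
s = √(61.68/8) = 2.77669
r/s = -0.8 / 2.77669 = -0.29

-0.29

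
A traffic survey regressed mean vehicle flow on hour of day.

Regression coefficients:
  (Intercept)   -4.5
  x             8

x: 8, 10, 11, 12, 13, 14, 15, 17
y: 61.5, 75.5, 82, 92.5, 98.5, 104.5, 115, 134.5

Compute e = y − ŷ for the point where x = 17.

ŷ = -4.5 + 8·17 = 131.5
e = 134.5 − 131.5 = 3

e = 3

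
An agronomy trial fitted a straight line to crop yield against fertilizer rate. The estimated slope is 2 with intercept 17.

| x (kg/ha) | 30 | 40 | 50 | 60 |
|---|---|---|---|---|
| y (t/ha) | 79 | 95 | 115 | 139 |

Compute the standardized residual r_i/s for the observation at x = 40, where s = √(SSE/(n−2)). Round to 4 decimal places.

-0.7071

x=30: ŷ = 17 + 2·30 = 77; r = 79 − 77 = 2
x=40: ŷ = 17 + 2·40 = 97; r = 95 − 97 = -2
x=50: ŷ = 17 + 2·50 = 117; r = 115 − 117 = -2
x=60: ŷ = 17 + 2·60 = 137; r = 139 − 137 = 2
SSE = 4 + 4 + 4 + 4 = 16
s = √(16/2) = 2.82843
r/s = -2 / 2.82843 = -0.7071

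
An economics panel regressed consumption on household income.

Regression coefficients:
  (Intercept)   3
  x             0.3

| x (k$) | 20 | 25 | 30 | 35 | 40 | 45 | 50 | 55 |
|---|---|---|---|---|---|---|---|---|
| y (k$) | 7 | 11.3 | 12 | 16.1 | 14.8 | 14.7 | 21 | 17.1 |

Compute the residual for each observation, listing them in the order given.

x=20: ŷ = 3 + 0.3·20 = 9; r = 7 − 9 = -2
x=25: ŷ = 3 + 0.3·25 = 10.5; r = 11.3 − 10.5 = 0.8
x=30: ŷ = 3 + 0.3·30 = 12; r = 12 − 12 = 0
x=35: ŷ = 3 + 0.3·35 = 13.5; r = 16.1 − 13.5 = 2.6
x=40: ŷ = 3 + 0.3·40 = 15; r = 14.8 − 15 = -0.2
x=45: ŷ = 3 + 0.3·45 = 16.5; r = 14.7 − 16.5 = -1.8
x=50: ŷ = 3 + 0.3·50 = 18; r = 21 − 18 = 3
x=55: ŷ = 3 + 0.3·55 = 19.5; r = 17.1 − 19.5 = -2.4

-2, 0.8, 0, 2.6, -0.2, -1.8, 3, -2.4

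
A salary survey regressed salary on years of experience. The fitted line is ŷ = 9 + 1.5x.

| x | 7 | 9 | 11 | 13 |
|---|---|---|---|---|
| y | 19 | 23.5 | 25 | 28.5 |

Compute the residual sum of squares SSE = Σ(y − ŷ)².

x=7: ŷ = 9 + 1.5·7 = 19.5; e = 19 − 19.5 = -0.5
x=9: ŷ = 9 + 1.5·9 = 22.5; e = 23.5 − 22.5 = 1
x=11: ŷ = 9 + 1.5·11 = 25.5; e = 25 − 25.5 = -0.5
x=13: ŷ = 9 + 1.5·13 = 28.5; e = 28.5 − 28.5 = 0
SSE = 0.25 + 1 + 0.25 + 0 = 1.5

SSE = 1.5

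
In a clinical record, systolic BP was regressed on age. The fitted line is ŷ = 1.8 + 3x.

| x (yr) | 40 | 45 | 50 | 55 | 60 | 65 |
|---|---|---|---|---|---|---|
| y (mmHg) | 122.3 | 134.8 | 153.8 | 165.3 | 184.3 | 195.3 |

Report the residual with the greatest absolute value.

r = 2.5

x=40: ŷ = 1.8 + 3·40 = 121.8; r = 122.3 − 121.8 = 0.5
x=45: ŷ = 1.8 + 3·45 = 136.8; r = 134.8 − 136.8 = -2
x=50: ŷ = 1.8 + 3·50 = 151.8; r = 153.8 − 151.8 = 2
x=55: ŷ = 1.8 + 3·55 = 166.8; r = 165.3 − 166.8 = -1.5
x=60: ŷ = 1.8 + 3·60 = 181.8; r = 184.3 − 181.8 = 2.5
x=65: ŷ = 1.8 + 3·65 = 196.8; r = 195.3 − 196.8 = -1.5
Largest |r| is 2.5 at x = 60, residual 2.5.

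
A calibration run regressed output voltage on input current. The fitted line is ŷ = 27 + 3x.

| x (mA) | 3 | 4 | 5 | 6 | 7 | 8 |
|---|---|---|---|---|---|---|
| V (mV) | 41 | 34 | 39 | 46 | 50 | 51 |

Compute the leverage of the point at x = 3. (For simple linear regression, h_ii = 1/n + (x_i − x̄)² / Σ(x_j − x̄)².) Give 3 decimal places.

h = 0.524

x̄ = (3 + 4 + 5 + 6 + 7 + 8)/6 = 5.5
Σ(x − x̄)² = 6.25 + 2.25 + 0.25 + 0.25 + 2.25 + 6.25 = 17.5
h = 1/6 + (-2.5)²/17.5 = 0.166667 + 0.357143 = 0.524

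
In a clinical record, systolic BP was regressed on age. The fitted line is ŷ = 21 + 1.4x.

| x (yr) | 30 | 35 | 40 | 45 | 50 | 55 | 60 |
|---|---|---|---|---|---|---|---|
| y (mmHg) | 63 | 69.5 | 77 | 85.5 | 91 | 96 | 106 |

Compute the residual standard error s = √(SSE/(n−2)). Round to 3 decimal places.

x=30: ŷ = 21 + 1.4·30 = 63; r = 63 − 63 = 0
x=35: ŷ = 21 + 1.4·35 = 70; r = 69.5 − 70 = -0.5
x=40: ŷ = 21 + 1.4·40 = 77; r = 77 − 77 = 0
x=45: ŷ = 21 + 1.4·45 = 84; r = 85.5 − 84 = 1.5
x=50: ŷ = 21 + 1.4·50 = 91; r = 91 − 91 = 0
x=55: ŷ = 21 + 1.4·55 = 98; r = 96 − 98 = -2
x=60: ŷ = 21 + 1.4·60 = 105; r = 106 − 105 = 1
SSE = 0 + 0.25 + 0 + 2.25 + 0 + 4 + 1 = 7.5
s = √(7.5/5) = √1.5 ≈ 1.225

s = 1.225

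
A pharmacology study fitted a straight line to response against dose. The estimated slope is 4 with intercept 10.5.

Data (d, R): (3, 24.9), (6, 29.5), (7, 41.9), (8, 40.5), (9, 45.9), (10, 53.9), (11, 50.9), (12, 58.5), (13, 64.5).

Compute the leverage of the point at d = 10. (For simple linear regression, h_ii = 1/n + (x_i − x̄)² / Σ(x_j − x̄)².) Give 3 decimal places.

d̄ = (3 + 6 + 7 + 8 + 9 + 10 + 11 + 12 + 13)/9 = 8.77778
Σ(d − d̄)² = 33.3827 + 7.71605 + 3.16049 + 0.604938 + 0.0493827 + 1.49383 + 4.93827 + 10.3827 + 17.8272 = 79.5556
h = 1/9 + (1.22222)²/79.5556 = 0.111111 + 0.0187772 = 0.130

h = 0.130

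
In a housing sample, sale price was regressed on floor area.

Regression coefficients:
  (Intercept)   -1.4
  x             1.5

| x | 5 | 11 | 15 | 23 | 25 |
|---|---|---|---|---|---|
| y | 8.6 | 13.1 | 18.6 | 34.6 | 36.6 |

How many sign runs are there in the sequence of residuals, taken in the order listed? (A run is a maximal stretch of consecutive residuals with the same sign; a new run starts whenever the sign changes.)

x=5: ŷ = -1.4 + 1.5·5 = 6.1; e = 8.6 − 6.1 = 2.5
x=11: ŷ = -1.4 + 1.5·11 = 15.1; e = 13.1 − 15.1 = -2
x=15: ŷ = -1.4 + 1.5·15 = 21.1; e = 18.6 − 21.1 = -2.5
x=23: ŷ = -1.4 + 1.5·23 = 33.1; e = 34.6 − 33.1 = 1.5
x=25: ŷ = -1.4 + 1.5·25 = 36.1; e = 36.6 − 36.1 = 0.5
Signs: + − − + +
Runs: +×1, −×2, +×2 → 3

3 runs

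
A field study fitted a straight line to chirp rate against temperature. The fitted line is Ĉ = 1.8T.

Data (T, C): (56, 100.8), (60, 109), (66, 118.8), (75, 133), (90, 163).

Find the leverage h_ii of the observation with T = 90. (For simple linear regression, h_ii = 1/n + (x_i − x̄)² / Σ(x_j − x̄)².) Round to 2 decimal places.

h = 0.78

T̄ = (56 + 60 + 66 + 75 + 90)/5 = 69.4
Σ(T − T̄)² = 179.56 + 88.36 + 11.56 + 31.36 + 424.36 = 735.2
h = 1/5 + (20.6)²/735.2 = 0.2 + 0.577203 = 0.78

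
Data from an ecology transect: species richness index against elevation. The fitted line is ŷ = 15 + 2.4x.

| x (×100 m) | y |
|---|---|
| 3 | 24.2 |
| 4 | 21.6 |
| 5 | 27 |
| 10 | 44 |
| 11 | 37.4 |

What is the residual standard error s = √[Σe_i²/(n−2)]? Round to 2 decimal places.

s = 4.24

x=3: ŷ = 15 + 2.4·3 = 22.2; e = 24.2 − 22.2 = 2
x=4: ŷ = 15 + 2.4·4 = 24.6; e = 21.6 − 24.6 = -3
x=5: ŷ = 15 + 2.4·5 = 27; e = 27 − 27 = 0
x=10: ŷ = 15 + 2.4·10 = 39; e = 44 − 39 = 5
x=11: ŷ = 15 + 2.4·11 = 41.4; e = 37.4 − 41.4 = -4
SSE = 4 + 9 + 0 + 25 + 16 = 54
s = √(54/3) = √18 ≈ 4.24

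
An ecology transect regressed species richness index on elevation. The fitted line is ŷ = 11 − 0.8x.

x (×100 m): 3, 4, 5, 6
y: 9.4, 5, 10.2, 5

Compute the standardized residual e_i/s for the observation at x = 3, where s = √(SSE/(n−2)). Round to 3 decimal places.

x=3: ŷ = 11 − 0.8·3 = 8.6; e = 9.4 − 8.6 = 0.8
x=4: ŷ = 11 − 0.8·4 = 7.8; e = 5 − 7.8 = -2.8
x=5: ŷ = 11 − 0.8·5 = 7; e = 10.2 − 7 = 3.2
x=6: ŷ = 11 − 0.8·6 = 6.2; e = 5 − 6.2 = -1.2
SSE = 0.64 + 7.84 + 10.24 + 1.44 = 20.16
s = √(20.16/2) = 3.1749
e/s = 0.8 / 3.1749 = 0.252

0.252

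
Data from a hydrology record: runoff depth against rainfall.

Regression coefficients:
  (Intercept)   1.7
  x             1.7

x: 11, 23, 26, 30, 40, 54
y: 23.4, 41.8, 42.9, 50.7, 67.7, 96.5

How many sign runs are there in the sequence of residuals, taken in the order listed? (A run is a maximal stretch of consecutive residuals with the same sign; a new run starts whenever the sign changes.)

3 runs

x=11: ŷ = 1.7 + 1.7·11 = 20.4; e = 23.4 − 20.4 = 3
x=23: ŷ = 1.7 + 1.7·23 = 40.8; e = 41.8 − 40.8 = 1
x=26: ŷ = 1.7 + 1.7·26 = 45.9; e = 42.9 − 45.9 = -3
x=30: ŷ = 1.7 + 1.7·30 = 52.7; e = 50.7 − 52.7 = -2
x=40: ŷ = 1.7 + 1.7·40 = 69.7; e = 67.7 − 69.7 = -2
x=54: ŷ = 1.7 + 1.7·54 = 93.5; e = 96.5 − 93.5 = 3
Signs: + + − − − +
Runs: +×2, −×3, +×1 → 3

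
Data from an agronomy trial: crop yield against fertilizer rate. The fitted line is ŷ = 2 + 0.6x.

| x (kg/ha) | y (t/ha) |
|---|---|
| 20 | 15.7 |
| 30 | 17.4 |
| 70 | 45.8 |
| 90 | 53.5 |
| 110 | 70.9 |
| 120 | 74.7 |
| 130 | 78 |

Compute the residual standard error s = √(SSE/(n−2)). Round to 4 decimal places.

s = 2.5314

x=20: ŷ = 2 + 0.6·20 = 14; e = 15.7 − 14 = 1.7
x=30: ŷ = 2 + 0.6·30 = 20; e = 17.4 − 20 = -2.6
x=70: ŷ = 2 + 0.6·70 = 44; e = 45.8 − 44 = 1.8
x=90: ŷ = 2 + 0.6·90 = 56; e = 53.5 − 56 = -2.5
x=110: ŷ = 2 + 0.6·110 = 68; e = 70.9 − 68 = 2.9
x=120: ŷ = 2 + 0.6·120 = 74; e = 74.7 − 74 = 0.7
x=130: ŷ = 2 + 0.6·130 = 80; e = 78 − 80 = -2
SSE = 2.89 + 6.76 + 3.24 + 6.25 + 8.41 + 0.49 + 4 = 32.04
s = √(32.04/5) = √6.408 ≈ 2.5314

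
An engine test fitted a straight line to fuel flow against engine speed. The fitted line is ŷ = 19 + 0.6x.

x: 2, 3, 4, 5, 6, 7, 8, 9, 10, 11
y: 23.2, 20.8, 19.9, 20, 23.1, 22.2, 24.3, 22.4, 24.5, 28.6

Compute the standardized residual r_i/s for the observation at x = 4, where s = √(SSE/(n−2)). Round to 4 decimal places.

x=2: ŷ = 19 + 0.6·2 = 20.2; r = 23.2 − 20.2 = 3
x=3: ŷ = 19 + 0.6·3 = 20.8; r = 20.8 − 20.8 = 0
x=4: ŷ = 19 + 0.6·4 = 21.4; r = 19.9 − 21.4 = -1.5
x=5: ŷ = 19 + 0.6·5 = 22; r = 20 − 22 = -2
x=6: ŷ = 19 + 0.6·6 = 22.6; r = 23.1 − 22.6 = 0.5
x=7: ŷ = 19 + 0.6·7 = 23.2; r = 22.2 − 23.2 = -1
x=8: ŷ = 19 + 0.6·8 = 23.8; r = 24.3 − 23.8 = 0.5
x=9: ŷ = 19 + 0.6·9 = 24.4; r = 22.4 − 24.4 = -2
x=10: ŷ = 19 + 0.6·10 = 25; r = 24.5 − 25 = -0.5
x=11: ŷ = 19 + 0.6·11 = 25.6; r = 28.6 − 25.6 = 3
SSE = 9 + 0 + 2.25 + 4 + 0.25 + 1 + 0.25 + 4 + 0.25 + 9 = 30
s = √(30/8) = 1.93649
r/s = -1.5 / 1.93649 = -0.7746

-0.7746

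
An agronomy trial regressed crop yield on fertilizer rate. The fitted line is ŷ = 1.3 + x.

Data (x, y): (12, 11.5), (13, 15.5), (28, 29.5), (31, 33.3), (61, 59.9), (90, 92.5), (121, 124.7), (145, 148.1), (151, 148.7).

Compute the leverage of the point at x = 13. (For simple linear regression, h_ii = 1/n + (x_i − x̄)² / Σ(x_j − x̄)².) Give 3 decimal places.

x̄ = (12 + 13 + 28 + 31 + 61 + 90 + 121 + 145 + 151)/9 = 72.4444
Σ(x − x̄)² = 3653.53 + 3533.64 + 1975.31 + 1717.64 + 130.975 + 308.198 + 2357.64 + 5264.31 + 6170.98 = 25112.2
h = 1/9 + (-59.4444)²/25112.2 = 0.111111 + 0.140714 = 0.252

h = 0.252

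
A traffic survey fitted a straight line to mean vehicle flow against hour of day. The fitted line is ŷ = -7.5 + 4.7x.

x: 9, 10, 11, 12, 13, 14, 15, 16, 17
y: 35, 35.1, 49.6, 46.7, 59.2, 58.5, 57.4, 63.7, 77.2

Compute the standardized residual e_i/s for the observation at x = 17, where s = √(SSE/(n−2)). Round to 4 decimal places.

1.0194

x=9: ŷ = -7.5 + 4.7·9 = 34.8; e = 35 − 34.8 = 0.2
x=10: ŷ = -7.5 + 4.7·10 = 39.5; e = 35.1 − 39.5 = -4.4
x=11: ŷ = -7.5 + 4.7·11 = 44.2; e = 49.6 − 44.2 = 5.4
x=12: ŷ = -7.5 + 4.7·12 = 48.9; e = 46.7 − 48.9 = -2.2
x=13: ŷ = -7.5 + 4.7·13 = 53.6; e = 59.2 − 53.6 = 5.6
x=14: ŷ = -7.5 + 4.7·14 = 58.3; e = 58.5 − 58.3 = 0.2
x=15: ŷ = -7.5 + 4.7·15 = 63; e = 57.4 − 63 = -5.6
x=16: ŷ = -7.5 + 4.7·16 = 67.7; e = 63.7 − 67.7 = -4
x=17: ŷ = -7.5 + 4.7·17 = 72.4; e = 77.2 − 72.4 = 4.8
SSE = 0.04 + 19.36 + 29.16 + 4.84 + 31.36 + 0.04 + 31.36 + 16 + 23.04 = 155.2
s = √(155.2/7) = 4.70865
e/s = 4.8 / 4.70865 = 1.0194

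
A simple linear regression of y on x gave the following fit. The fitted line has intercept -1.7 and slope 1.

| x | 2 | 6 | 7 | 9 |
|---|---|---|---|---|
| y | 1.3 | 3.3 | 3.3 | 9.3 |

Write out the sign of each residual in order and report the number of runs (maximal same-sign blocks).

x=2: ŷ = -1.7 + 2 = 0.3; e = 1.3 − 0.3 = 1
x=6: ŷ = -1.7 + 6 = 4.3; e = 3.3 − 4.3 = -1
x=7: ŷ = -1.7 + 7 = 5.3; e = 3.3 − 5.3 = -2
x=9: ŷ = -1.7 + 9 = 7.3; e = 9.3 − 7.3 = 2
Signs: + − − +
Runs: +×1, −×2, +×1 → 3

3 runs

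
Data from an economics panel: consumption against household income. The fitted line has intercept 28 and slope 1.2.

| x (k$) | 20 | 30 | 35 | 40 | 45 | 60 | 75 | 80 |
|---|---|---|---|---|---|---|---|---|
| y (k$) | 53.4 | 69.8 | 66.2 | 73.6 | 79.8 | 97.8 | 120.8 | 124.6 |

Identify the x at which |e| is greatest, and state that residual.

x = 30, e = 5.8

x=20: ŷ = 28 + 1.2·20 = 52; e = 53.4 − 52 = 1.4
x=30: ŷ = 28 + 1.2·30 = 64; e = 69.8 − 64 = 5.8
x=35: ŷ = 28 + 1.2·35 = 70; e = 66.2 − 70 = -3.8
x=40: ŷ = 28 + 1.2·40 = 76; e = 73.6 − 76 = -2.4
x=45: ŷ = 28 + 1.2·45 = 82; e = 79.8 − 82 = -2.2
x=60: ŷ = 28 + 1.2·60 = 100; e = 97.8 − 100 = -2.2
x=75: ŷ = 28 + 1.2·75 = 118; e = 120.8 − 118 = 2.8
x=80: ŷ = 28 + 1.2·80 = 124; e = 124.6 − 124 = 0.6
Largest |e| is 5.8 at x = 30, residual 5.8.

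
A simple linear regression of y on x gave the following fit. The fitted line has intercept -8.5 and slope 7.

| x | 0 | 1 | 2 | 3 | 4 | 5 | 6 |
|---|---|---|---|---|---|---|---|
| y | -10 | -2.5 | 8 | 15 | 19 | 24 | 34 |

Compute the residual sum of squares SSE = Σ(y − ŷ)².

x=0: ŷ = -8.5 + 7·0 = -8.5; r = -10 − (-8.5) = -1.5
x=1: ŷ = -8.5 + 7·1 = -1.5; r = -2.5 − (-1.5) = -1
x=2: ŷ = -8.5 + 7·2 = 5.5; r = 8 − 5.5 = 2.5
x=3: ŷ = -8.5 + 7·3 = 12.5; r = 15 − 12.5 = 2.5
x=4: ŷ = -8.5 + 7·4 = 19.5; r = 19 − 19.5 = -0.5
x=5: ŷ = -8.5 + 7·5 = 26.5; r = 24 − 26.5 = -2.5
x=6: ŷ = -8.5 + 7·6 = 33.5; r = 34 − 33.5 = 0.5
SSE = 2.25 + 1 + 6.25 + 6.25 + 0.25 + 6.25 + 0.25 = 22.5

SSE = 22.5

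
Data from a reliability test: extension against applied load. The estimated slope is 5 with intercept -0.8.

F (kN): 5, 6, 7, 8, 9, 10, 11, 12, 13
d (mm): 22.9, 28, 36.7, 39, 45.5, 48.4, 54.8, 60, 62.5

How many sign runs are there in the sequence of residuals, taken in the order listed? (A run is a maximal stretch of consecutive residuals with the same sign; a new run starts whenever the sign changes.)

F=5: d̂ = -0.8 + 5·5 = 24.2; e = 22.9 − 24.2 = -1.3
F=6: d̂ = -0.8 + 5·6 = 29.2; e = 28 − 29.2 = -1.2
F=7: d̂ = -0.8 + 5·7 = 34.2; e = 36.7 − 34.2 = 2.5
F=8: d̂ = -0.8 + 5·8 = 39.2; e = 39 − 39.2 = -0.2
F=9: d̂ = -0.8 + 5·9 = 44.2; e = 45.5 − 44.2 = 1.3
F=10: d̂ = -0.8 + 5·10 = 49.2; e = 48.4 − 49.2 = -0.8
F=11: d̂ = -0.8 + 5·11 = 54.2; e = 54.8 − 54.2 = 0.6
F=12: d̂ = -0.8 + 5·12 = 59.2; e = 60 − 59.2 = 0.8
F=13: d̂ = -0.8 + 5·13 = 64.2; e = 62.5 − 64.2 = -1.7
Signs: − − + − + − + + −
Runs: −×2, +×1, −×1, +×1, −×1, +×2, −×1 → 7

7 runs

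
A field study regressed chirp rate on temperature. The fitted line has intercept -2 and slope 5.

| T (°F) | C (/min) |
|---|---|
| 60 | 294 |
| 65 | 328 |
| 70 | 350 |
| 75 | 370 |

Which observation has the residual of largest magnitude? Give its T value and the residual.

T = 65, r = 5

T=60: ŷ = -2 + 5·60 = 298; r = 294 − 298 = -4
T=65: ŷ = -2 + 5·65 = 323; r = 328 − 323 = 5
T=70: ŷ = -2 + 5·70 = 348; r = 350 − 348 = 2
T=75: ŷ = -2 + 5·75 = 373; r = 370 − 373 = -3
Largest |r| is 5 at T = 65, residual 5.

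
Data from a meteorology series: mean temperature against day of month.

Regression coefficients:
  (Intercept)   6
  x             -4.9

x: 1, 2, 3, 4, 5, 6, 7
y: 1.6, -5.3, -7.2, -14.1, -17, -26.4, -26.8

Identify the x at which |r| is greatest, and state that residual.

x=1: ŷ = 6 − 4.9·1 = 1.1; r = 1.6 − 1.1 = 0.5
x=2: ŷ = 6 − 4.9·2 = -3.8; r = -5.3 − (-3.8) = -1.5
x=3: ŷ = 6 − 4.9·3 = -8.7; r = -7.2 − (-8.7) = 1.5
x=4: ŷ = 6 − 4.9·4 = -13.6; r = -14.1 − (-13.6) = -0.5
x=5: ŷ = 6 − 4.9·5 = -18.5; r = -17 − (-18.5) = 1.5
x=6: ŷ = 6 − 4.9·6 = -23.4; r = -26.4 − (-23.4) = -3
x=7: ŷ = 6 − 4.9·7 = -28.3; r = -26.8 − (-28.3) = 1.5
Largest |r| is 3 at x = 6, residual -3.

x = 6, r = -3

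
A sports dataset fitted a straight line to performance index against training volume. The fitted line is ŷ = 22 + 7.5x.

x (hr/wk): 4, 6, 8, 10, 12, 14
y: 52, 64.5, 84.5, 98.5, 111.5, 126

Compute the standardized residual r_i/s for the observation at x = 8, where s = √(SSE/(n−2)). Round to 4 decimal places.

x=4: ŷ = 22 + 7.5·4 = 52; r = 52 − 52 = 0
x=6: ŷ = 22 + 7.5·6 = 67; r = 64.5 − 67 = -2.5
x=8: ŷ = 22 + 7.5·8 = 82; r = 84.5 − 82 = 2.5
x=10: ŷ = 22 + 7.5·10 = 97; r = 98.5 − 97 = 1.5
x=12: ŷ = 22 + 7.5·12 = 112; r = 111.5 − 112 = -0.5
x=14: ŷ = 22 + 7.5·14 = 127; r = 126 − 127 = -1
SSE = 0 + 6.25 + 6.25 + 2.25 + 0.25 + 1 = 16
s = √(16/4) = 2
r/s = 2.5 / 2 = 1.2500

1.2500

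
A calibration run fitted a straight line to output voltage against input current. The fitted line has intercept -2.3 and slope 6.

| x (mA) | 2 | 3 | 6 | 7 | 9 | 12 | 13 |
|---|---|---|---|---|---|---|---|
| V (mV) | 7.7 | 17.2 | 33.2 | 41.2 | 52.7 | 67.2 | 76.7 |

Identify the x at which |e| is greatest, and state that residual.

x = 12, e = -2.5

x=2: ŷ = -2.3 + 6·2 = 9.7; e = 7.7 − 9.7 = -2
x=3: ŷ = -2.3 + 6·3 = 15.7; e = 17.2 − 15.7 = 1.5
x=6: ŷ = -2.3 + 6·6 = 33.7; e = 33.2 − 33.7 = -0.5
x=7: ŷ = -2.3 + 6·7 = 39.7; e = 41.2 − 39.7 = 1.5
x=9: ŷ = -2.3 + 6·9 = 51.7; e = 52.7 − 51.7 = 1
x=12: ŷ = -2.3 + 6·12 = 69.7; e = 67.2 − 69.7 = -2.5
x=13: ŷ = -2.3 + 6·13 = 75.7; e = 76.7 − 75.7 = 1
Largest |e| is 2.5 at x = 12, residual -2.5.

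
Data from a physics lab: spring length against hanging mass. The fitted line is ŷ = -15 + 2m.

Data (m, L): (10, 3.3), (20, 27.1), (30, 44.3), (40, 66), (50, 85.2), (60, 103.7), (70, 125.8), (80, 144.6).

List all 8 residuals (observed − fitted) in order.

-1.7, 2.1, -0.7, 1, 0.2, -1.3, 0.8, -0.4

m=10: ŷ = -15 + 2·10 = 5; e = 3.3 − 5 = -1.7
m=20: ŷ = -15 + 2·20 = 25; e = 27.1 − 25 = 2.1
m=30: ŷ = -15 + 2·30 = 45; e = 44.3 − 45 = -0.7
m=40: ŷ = -15 + 2·40 = 65; e = 66 − 65 = 1
m=50: ŷ = -15 + 2·50 = 85; e = 85.2 − 85 = 0.2
m=60: ŷ = -15 + 2·60 = 105; e = 103.7 − 105 = -1.3
m=70: ŷ = -15 + 2·70 = 125; e = 125.8 − 125 = 0.8
m=80: ŷ = -15 + 2·80 = 145; e = 144.6 − 145 = -0.4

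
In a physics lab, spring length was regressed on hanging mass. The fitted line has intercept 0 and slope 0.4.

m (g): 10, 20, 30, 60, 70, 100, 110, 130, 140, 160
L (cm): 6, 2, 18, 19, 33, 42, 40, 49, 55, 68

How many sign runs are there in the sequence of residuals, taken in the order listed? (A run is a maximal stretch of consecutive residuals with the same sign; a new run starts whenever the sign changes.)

7 runs

m=10: ŷ = 0.4·10 = 4; r = 6 − 4 = 2
m=20: ŷ = 0.4·20 = 8; r = 2 − 8 = -6
m=30: ŷ = 0.4·30 = 12; r = 18 − 12 = 6
m=60: ŷ = 0.4·60 = 24; r = 19 − 24 = -5
m=70: ŷ = 0.4·70 = 28; r = 33 − 28 = 5
m=100: ŷ = 0.4·100 = 40; r = 42 − 40 = 2
m=110: ŷ = 0.4·110 = 44; r = 40 − 44 = -4
m=130: ŷ = 0.4·130 = 52; r = 49 − 52 = -3
m=140: ŷ = 0.4·140 = 56; r = 55 − 56 = -1
m=160: ŷ = 0.4·160 = 64; r = 68 − 64 = 4
Signs: + − + − + + − − − +
Runs: +×1, −×1, +×1, −×1, +×2, −×3, +×1 → 7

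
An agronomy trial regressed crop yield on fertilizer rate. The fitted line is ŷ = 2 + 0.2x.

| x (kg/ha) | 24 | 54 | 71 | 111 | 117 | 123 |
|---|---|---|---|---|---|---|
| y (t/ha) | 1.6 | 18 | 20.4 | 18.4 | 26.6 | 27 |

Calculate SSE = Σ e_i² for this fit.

SSE = 106.96

x=24: ŷ = 2 + 0.2·24 = 6.8; e = 1.6 − 6.8 = -5.2
x=54: ŷ = 2 + 0.2·54 = 12.8; e = 18 − 12.8 = 5.2
x=71: ŷ = 2 + 0.2·71 = 16.2; e = 20.4 − 16.2 = 4.2
x=111: ŷ = 2 + 0.2·111 = 24.2; e = 18.4 − 24.2 = -5.8
x=117: ŷ = 2 + 0.2·117 = 25.4; e = 26.6 − 25.4 = 1.2
x=123: ŷ = 2 + 0.2·123 = 26.6; e = 27 − 26.6 = 0.4
SSE = 27.04 + 27.04 + 17.64 + 33.64 + 1.44 + 0.16 = 106.96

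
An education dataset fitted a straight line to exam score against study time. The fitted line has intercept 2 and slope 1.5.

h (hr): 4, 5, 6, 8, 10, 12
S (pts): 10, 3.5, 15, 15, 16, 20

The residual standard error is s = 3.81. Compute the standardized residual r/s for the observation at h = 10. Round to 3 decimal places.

Ŝ = 2 + 1.5·10 = 17
r = 16 − 17 = -1
r/s = -1 / 3.81 = -0.262

-0.262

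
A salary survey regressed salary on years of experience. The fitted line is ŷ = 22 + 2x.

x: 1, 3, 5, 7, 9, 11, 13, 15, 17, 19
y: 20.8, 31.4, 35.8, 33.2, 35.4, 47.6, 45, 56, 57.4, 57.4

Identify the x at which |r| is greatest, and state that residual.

x = 9, r = -4.6

x=1: ŷ = 22 + 2·1 = 24; r = 20.8 − 24 = -3.2
x=3: ŷ = 22 + 2·3 = 28; r = 31.4 − 28 = 3.4
x=5: ŷ = 22 + 2·5 = 32; r = 35.8 − 32 = 3.8
x=7: ŷ = 22 + 2·7 = 36; r = 33.2 − 36 = -2.8
x=9: ŷ = 22 + 2·9 = 40; r = 35.4 − 40 = -4.6
x=11: ŷ = 22 + 2·11 = 44; r = 47.6 − 44 = 3.6
x=13: ŷ = 22 + 2·13 = 48; r = 45 − 48 = -3
x=15: ŷ = 22 + 2·15 = 52; r = 56 − 52 = 4
x=17: ŷ = 22 + 2·17 = 56; r = 57.4 − 56 = 1.4
x=19: ŷ = 22 + 2·19 = 60; r = 57.4 − 60 = -2.6
Largest |r| is 4.6 at x = 9, residual -4.6.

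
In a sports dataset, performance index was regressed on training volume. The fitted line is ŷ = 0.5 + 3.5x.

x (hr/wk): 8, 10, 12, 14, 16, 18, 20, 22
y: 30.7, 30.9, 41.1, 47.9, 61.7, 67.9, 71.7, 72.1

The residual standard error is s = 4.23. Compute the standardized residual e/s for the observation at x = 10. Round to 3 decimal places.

ŷ = 0.5 + 3.5·10 = 35.5
e = 30.9 − 35.5 = -4.6
e/s = -4.6 / 4.23 = -1.087

-1.087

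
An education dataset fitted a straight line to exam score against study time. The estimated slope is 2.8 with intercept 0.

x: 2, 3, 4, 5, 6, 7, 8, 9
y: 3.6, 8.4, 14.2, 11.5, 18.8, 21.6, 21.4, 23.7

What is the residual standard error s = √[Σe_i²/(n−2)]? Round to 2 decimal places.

x=2: ŷ = 2.8·2 = 5.6; e = 3.6 − 5.6 = -2
x=3: ŷ = 2.8·3 = 8.4; e = 8.4 − 8.4 = 0
x=4: ŷ = 2.8·4 = 11.2; e = 14.2 − 11.2 = 3
x=5: ŷ = 2.8·5 = 14; e = 11.5 − 14 = -2.5
x=6: ŷ = 2.8·6 = 16.8; e = 18.8 − 16.8 = 2
x=7: ŷ = 2.8·7 = 19.6; e = 21.6 − 19.6 = 2
x=8: ŷ = 2.8·8 = 22.4; e = 21.4 − 22.4 = -1
x=9: ŷ = 2.8·9 = 25.2; e = 23.7 − 25.2 = -1.5
SSE = 4 + 0 + 9 + 6.25 + 4 + 4 + 1 + 2.25 = 30.5
s = √(30.5/6) = √5.08333 ≈ 2.25

s = 2.25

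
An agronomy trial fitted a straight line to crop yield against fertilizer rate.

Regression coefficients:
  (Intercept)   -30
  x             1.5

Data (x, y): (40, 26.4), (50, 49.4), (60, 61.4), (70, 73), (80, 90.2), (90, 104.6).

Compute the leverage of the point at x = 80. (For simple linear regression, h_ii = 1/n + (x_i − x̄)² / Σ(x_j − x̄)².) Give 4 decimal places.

x̄ = (40 + 50 + 60 + 70 + 80 + 90)/6 = 65
Σ(x − x̄)² = 625 + 225 + 25 + 25 + 225 + 625 = 1750
h = 1/6 + (15)²/1750 = 0.166667 + 0.128571 = 0.2952

h = 0.2952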